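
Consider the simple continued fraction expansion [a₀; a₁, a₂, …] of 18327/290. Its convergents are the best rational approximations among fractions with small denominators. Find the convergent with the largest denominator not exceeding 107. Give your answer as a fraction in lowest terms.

3539/56

List convergents until the denominator exceeds the bound:
a_0 = 63: 63/1  (≤ bound)
a_1 = 5: 316/5  (≤ bound)
a_2 = 11: 3539/56  (≤ bound)
a_3 = 2: 7394/117  (> 107, stop)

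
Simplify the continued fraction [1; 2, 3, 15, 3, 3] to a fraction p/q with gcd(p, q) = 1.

a_0 = 1: 1/1
a_1 = 2: 3/2
a_2 = 3: 10/7
a_3 = 15: 153/107
a_4 = 3: 469/328
a_5 = 3: 1560/1091

1560/1091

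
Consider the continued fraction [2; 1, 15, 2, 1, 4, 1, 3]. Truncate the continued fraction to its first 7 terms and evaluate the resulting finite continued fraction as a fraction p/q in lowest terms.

817/278

Build up convergents one term at a time:
a_0 = 2: 2/1
a_1 = 1: 3/1
a_2 = 15: 47/16
a_3 = 2: 97/33
a_4 = 1: 144/49
a_5 = 4: 673/229
a_6 = 1: 817/278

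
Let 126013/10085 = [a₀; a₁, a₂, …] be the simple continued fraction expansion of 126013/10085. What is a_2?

50

Apply division with remainder until the remainder is 0:
⌊126013/10085⌋ = 12, remainder 4993
⌊10085/4993⌋ = 2, remainder 99
⌊4993/99⌋ = 50, remainder 43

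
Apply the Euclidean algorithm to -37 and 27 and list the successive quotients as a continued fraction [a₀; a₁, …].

Repeatedly divide and take the remainder:
-37 ÷ 27 → quotient -2, remainder 17
27 ÷ 17 → quotient 1, remainder 10
17 ÷ 10 → quotient 1, remainder 7
10 ÷ 7 → quotient 1, remainder 3
7 ÷ 3 → quotient 2, remainder 1
3 ÷ 1 → quotient 3, remainder 0

[-2; 1, 1, 1, 2, 3]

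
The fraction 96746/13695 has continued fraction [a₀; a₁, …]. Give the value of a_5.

13

Run the Euclidean algorithm, recording each quotient:
96746 = 7·13695 + 881, so a_0 = 7
13695 = 15·881 + 480, so a_1 = 15
881 = 1·480 + 401, so a_2 = 1
480 = 1·401 + 79, so a_3 = 1
401 = 5·79 + 6, so a_4 = 5
79 = 13·6 + 1, so a_5 = 13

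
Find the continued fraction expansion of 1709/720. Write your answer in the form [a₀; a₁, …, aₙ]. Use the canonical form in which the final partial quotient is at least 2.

[2; 2, 1, 2, 10, 1, 7]

⌊1709/720⌋ = 2, remainder 269
⌊720/269⌋ = 2, remainder 182
⌊269/182⌋ = 1, remainder 87
⌊182/87⌋ = 2, remainder 8
⌊87/8⌋ = 10, remainder 7
⌊8/7⌋ = 1, remainder 1
⌊7/1⌋ = 7, remainder 0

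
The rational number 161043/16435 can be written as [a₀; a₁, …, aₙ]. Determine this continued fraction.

[9; 1, 3, 1, 32, 14, 3, 2]

⌊161043/16435⌋ = 9, remainder 13128
⌊16435/13128⌋ = 1, remainder 3307
⌊13128/3307⌋ = 3, remainder 3207
⌊3307/3207⌋ = 1, remainder 100
⌊3207/100⌋ = 32, remainder 7
⌊100/7⌋ = 14, remainder 2
⌊7/2⌋ = 3, remainder 1
⌊2/1⌋ = 2, remainder 0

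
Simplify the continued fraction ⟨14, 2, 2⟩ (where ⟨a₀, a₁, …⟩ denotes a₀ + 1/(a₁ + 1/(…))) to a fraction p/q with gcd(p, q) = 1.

Use the convergent recurrence hₖ = aₖ·hₖ₋₁ + hₖ₋₂ (and likewise for the denominators kₖ):
a_0 = 14: 14/1
a_1 = 2: 29/2
a_2 = 2: 72/5

72/5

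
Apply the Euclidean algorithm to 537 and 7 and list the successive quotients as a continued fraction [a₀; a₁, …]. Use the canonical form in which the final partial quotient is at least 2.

[76; 1, 2, 2]

537 ÷ 7 → quotient 76, remainder 5
7 ÷ 5 → quotient 1, remainder 2
5 ÷ 2 → quotient 2, remainder 1
2 ÷ 1 → quotient 2, remainder 0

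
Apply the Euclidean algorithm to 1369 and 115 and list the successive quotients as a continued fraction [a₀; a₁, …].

⌊1369/115⌋ = 11, remainder 104
⌊115/104⌋ = 1, remainder 11
⌊104/11⌋ = 9, remainder 5
⌊11/5⌋ = 2, remainder 1
⌊5/1⌋ = 5, remainder 0

[11; 1, 9, 2, 5]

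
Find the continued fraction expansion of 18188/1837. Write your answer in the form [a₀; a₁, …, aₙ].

[9; 1, 9, 10, 1, 2, 2, 2]

18188 ÷ 1837 → quotient 9, remainder 1655
1837 ÷ 1655 → quotient 1, remainder 182
1655 ÷ 182 → quotient 9, remainder 17
182 ÷ 17 → quotient 10, remainder 12
17 ÷ 12 → quotient 1, remainder 5
12 ÷ 5 → quotient 2, remainder 2
5 ÷ 2 → quotient 2, remainder 1
2 ÷ 1 → quotient 2, remainder 0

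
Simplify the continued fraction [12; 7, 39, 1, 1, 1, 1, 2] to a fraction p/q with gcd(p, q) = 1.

Starting at the tail and folding back:
Start with 2.
1 + 1/(2/1) = 1 + 1/2 = 3/2
1 + 1/(3/2) = 1 + 2/3 = 5/3
1 + 1/(5/3) = 1 + 3/5 = 8/5
1 + 1/(8/5) = 1 + 5/8 = 13/8
39 + 1/(13/8) = 39 + 8/13 = 515/13
7 + 1/(515/13) = 7 + 13/515 = 3618/515
12 + 1/(3618/515) = 12 + 515/3618 = 43931/3618

43931/3618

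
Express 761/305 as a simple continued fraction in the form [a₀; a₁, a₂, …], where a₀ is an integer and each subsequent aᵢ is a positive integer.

[2; 2, 50, 3]

761 = 2·305 + 151, so a_0 = 2
305 = 2·151 + 3, so a_1 = 2
151 = 50·3 + 1, so a_2 = 50
3 = 3·1 + 0, so a_3 = 3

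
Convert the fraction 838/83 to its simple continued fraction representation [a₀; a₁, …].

838 = 10·83 + 8, so a_0 = 10
83 = 10·8 + 3, so a_1 = 10
8 = 2·3 + 2, so a_2 = 2
3 = 1·2 + 1, so a_3 = 1
2 = 2·1 + 0, so a_4 = 2

[10; 10, 2, 1, 2]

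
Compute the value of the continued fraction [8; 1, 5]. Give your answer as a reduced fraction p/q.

53/6

a_0 = 8: 8/1
a_1 = 1: 9/1
a_2 = 5: 53/6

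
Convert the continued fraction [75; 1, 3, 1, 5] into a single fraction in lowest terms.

2198/29

Start with 5.
1 + 1/(5/1) = 1 + 1/5 = 6/5
3 + 1/(6/5) = 3 + 5/6 = 23/6
1 + 1/(23/6) = 1 + 6/23 = 29/23
75 + 1/(29/23) = 75 + 23/29 = 2198/29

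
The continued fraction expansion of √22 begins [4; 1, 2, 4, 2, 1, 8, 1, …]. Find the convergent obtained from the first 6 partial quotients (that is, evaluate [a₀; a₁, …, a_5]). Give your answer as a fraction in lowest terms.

197/42

a_0 = 4: 4/1
a_1 = 1: 5/1
a_2 = 2: 14/3
a_3 = 4: 61/13
a_4 = 2: 136/29
a_5 = 1: 197/42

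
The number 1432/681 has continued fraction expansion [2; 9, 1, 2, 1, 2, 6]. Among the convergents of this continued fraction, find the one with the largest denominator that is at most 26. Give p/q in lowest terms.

21/10

List convergents until the denominator exceeds the bound:
a_0 = 2: 2/1  (≤ bound)
a_1 = 9: 19/9  (≤ bound)
a_2 = 1: 21/10  (≤ bound)
a_3 = 2: 61/29  (> 26, stop)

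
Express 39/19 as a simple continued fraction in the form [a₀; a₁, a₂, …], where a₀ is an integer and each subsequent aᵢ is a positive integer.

[2; 19]

Run the Euclidean algorithm, recording each quotient:
39 = 2·19 + 1, so a_0 = 2
19 = 19·1 + 0, so a_1 = 19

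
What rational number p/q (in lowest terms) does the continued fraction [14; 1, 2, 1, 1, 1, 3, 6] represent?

3696/251

Start with 6.
3 + 1/(6/1) = 3 + 1/6 = 19/6
1 + 1/(19/6) = 1 + 6/19 = 25/19
1 + 1/(25/19) = 1 + 19/25 = 44/25
1 + 1/(44/25) = 1 + 25/44 = 69/44
2 + 1/(69/44) = 2 + 44/69 = 182/69
1 + 1/(182/69) = 1 + 69/182 = 251/182
14 + 1/(251/182) = 14 + 182/251 = 3696/251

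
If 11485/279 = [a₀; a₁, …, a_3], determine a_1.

Run the Euclidean algorithm, recording each quotient:
⌊11485/279⌋ = 41, remainder 46
⌊279/46⌋ = 6, remainder 3

6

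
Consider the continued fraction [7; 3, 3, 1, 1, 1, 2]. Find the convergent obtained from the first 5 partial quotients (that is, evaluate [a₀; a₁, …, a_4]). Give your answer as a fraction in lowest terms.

168/23

a_0 = 7: 7/1
a_1 = 3: 22/3
a_2 = 3: 73/10
a_3 = 1: 95/13
a_4 = 1: 168/23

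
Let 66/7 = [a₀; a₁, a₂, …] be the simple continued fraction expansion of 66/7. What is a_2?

66 ÷ 7 → quotient 9, remainder 3
7 ÷ 3 → quotient 2, remainder 1
3 ÷ 1 → quotient 3, remainder 0

3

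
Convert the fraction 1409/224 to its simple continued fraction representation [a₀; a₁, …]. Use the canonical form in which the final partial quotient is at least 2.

1409 ÷ 224 → quotient 6, remainder 65
224 ÷ 65 → quotient 3, remainder 29
65 ÷ 29 → quotient 2, remainder 7
29 ÷ 7 → quotient 4, remainder 1
7 ÷ 1 → quotient 7, remainder 0

[6; 3, 2, 4, 7]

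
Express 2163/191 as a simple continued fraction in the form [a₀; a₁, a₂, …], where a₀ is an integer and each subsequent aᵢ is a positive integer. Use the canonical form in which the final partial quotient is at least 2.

[11; 3, 12, 2, 2]

2163 = 11·191 + 62, so a_0 = 11
191 = 3·62 + 5, so a_1 = 3
62 = 12·5 + 2, so a_2 = 12
5 = 2·2 + 1, so a_3 = 2
2 = 2·1 + 0, so a_4 = 2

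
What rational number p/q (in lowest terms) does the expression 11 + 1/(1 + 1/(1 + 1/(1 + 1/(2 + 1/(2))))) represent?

Start with 2.
2 + 1/(2/1) = 2 + 1/2 = 5/2
1 + 1/(5/2) = 1 + 2/5 = 7/5
1 + 1/(7/5) = 1 + 5/7 = 12/7
1 + 1/(12/7) = 1 + 7/12 = 19/12
11 + 1/(19/12) = 11 + 12/19 = 221/19

221/19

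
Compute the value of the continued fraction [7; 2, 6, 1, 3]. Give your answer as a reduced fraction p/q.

Start with 3.
1 + 1/(3/1) = 1 + 1/3 = 4/3
6 + 1/(4/3) = 6 + 3/4 = 27/4
2 + 1/(27/4) = 2 + 4/27 = 58/27
7 + 1/(58/27) = 7 + 27/58 = 433/58

433/58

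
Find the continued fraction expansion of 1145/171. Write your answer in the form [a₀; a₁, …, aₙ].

⌊1145/171⌋ = 6, remainder 119
⌊171/119⌋ = 1, remainder 52
⌊119/52⌋ = 2, remainder 15
⌊52/15⌋ = 3, remainder 7
⌊15/7⌋ = 2, remainder 1
⌊7/1⌋ = 7, remainder 0

[6; 1, 2, 3, 2, 7]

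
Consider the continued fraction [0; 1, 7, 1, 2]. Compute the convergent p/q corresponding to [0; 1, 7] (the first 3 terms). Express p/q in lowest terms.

7/8

Build up convergents one term at a time:
a_0 = 0: 0/1
a_1 = 1: 1/1
a_2 = 7: 7/8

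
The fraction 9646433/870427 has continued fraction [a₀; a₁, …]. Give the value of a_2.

⌊9646433/870427⌋ = 11, remainder 71736
⌊870427/71736⌋ = 12, remainder 9595
⌊71736/9595⌋ = 7, remainder 4571

7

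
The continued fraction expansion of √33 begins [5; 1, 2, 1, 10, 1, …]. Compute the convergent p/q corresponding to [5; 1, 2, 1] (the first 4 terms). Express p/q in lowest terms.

23/4

Collapse the nested fraction from the inside out:
Start with 1.
2 + 1/(1/1) = 2 + 1/1 = 3/1
1 + 1/(3/1) = 1 + 1/3 = 4/3
5 + 1/(4/3) = 5 + 3/4 = 23/4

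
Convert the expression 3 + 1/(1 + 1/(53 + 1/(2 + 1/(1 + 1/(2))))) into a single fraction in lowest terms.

Start with 2.
1 + 1/(2/1) = 1 + 1/2 = 3/2
2 + 1/(3/2) = 2 + 2/3 = 8/3
53 + 1/(8/3) = 53 + 3/8 = 427/8
1 + 1/(427/8) = 1 + 8/427 = 435/427
3 + 1/(435/427) = 3 + 427/435 = 1732/435

1732/435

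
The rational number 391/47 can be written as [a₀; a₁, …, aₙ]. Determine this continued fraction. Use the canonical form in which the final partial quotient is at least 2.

⌊391/47⌋ = 8, remainder 15
⌊47/15⌋ = 3, remainder 2
⌊15/2⌋ = 7, remainder 1
⌊2/1⌋ = 2, remainder 0

[8; 3, 7, 2]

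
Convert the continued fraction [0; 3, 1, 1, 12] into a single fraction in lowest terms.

25/88

Build up convergents one term at a time:
a_0 = 0: 0/1
a_1 = 3: 1/3
a_2 = 1: 1/4
a_3 = 1: 2/7
a_4 = 12: 25/88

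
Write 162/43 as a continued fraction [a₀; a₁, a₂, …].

[3; 1, 3, 3, 3]

162 ÷ 43 → quotient 3, remainder 33
43 ÷ 33 → quotient 1, remainder 10
33 ÷ 10 → quotient 3, remainder 3
10 ÷ 3 → quotient 3, remainder 1
3 ÷ 1 → quotient 3, remainder 0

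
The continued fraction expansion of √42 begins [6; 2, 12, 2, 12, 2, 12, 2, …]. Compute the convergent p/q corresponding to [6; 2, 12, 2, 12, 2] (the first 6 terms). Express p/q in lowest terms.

Compute successive convergents:
a_0 = 6: 6/1
a_1 = 2: 13/2
a_2 = 12: 162/25
a_3 = 2: 337/52
a_4 = 12: 4206/649
a_5 = 2: 8749/1350

8749/1350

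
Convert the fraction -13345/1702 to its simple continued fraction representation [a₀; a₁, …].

[-8; 6, 3, 1, 1, 3, 3, 3]

-13345 = -8·1702 + 271, so a_0 = -8
1702 = 6·271 + 76, so a_1 = 6
271 = 3·76 + 43, so a_2 = 3
76 = 1·43 + 33, so a_3 = 1
43 = 1·33 + 10, so a_4 = 1
33 = 3·10 + 3, so a_5 = 3
10 = 3·3 + 1, so a_6 = 3
3 = 3·1 + 0, so a_7 = 3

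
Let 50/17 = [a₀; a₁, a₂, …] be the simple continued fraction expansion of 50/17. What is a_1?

1

⌊50/17⌋ = 2, remainder 16
⌊17/16⌋ = 1, remainder 1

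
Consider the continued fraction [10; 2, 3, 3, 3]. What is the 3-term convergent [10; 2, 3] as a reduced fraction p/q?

73/7

Compute successive convergents:
a_0 = 10: 10/1
a_1 = 2: 21/2
a_2 = 3: 73/7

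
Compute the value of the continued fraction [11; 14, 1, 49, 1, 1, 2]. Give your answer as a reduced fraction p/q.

41943/3790

Start with 2.
1 + 1/(2/1) = 1 + 1/2 = 3/2
1 + 1/(3/2) = 1 + 2/3 = 5/3
49 + 1/(5/3) = 49 + 3/5 = 248/5
1 + 1/(248/5) = 1 + 5/248 = 253/248
14 + 1/(253/248) = 14 + 248/253 = 3790/253
11 + 1/(3790/253) = 11 + 253/3790 = 41943/3790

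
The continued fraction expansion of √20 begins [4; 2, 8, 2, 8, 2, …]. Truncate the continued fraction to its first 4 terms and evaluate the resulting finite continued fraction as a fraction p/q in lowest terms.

a_0 = 4: 4/1
a_1 = 2: 9/2
a_2 = 8: 76/17
a_3 = 2: 161/36

161/36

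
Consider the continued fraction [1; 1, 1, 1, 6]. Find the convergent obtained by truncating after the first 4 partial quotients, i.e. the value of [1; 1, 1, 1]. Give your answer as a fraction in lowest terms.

5/3

Compute successive convergents:
a_0 = 1: 1/1
a_1 = 1: 2/1
a_2 = 1: 3/2
a_3 = 1: 5/3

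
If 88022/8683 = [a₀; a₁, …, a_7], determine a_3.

88022 ÷ 8683 → quotient 10, remainder 1192
8683 ÷ 1192 → quotient 7, remainder 339
1192 ÷ 339 → quotient 3, remainder 175
339 ÷ 175 → quotient 1, remainder 164

1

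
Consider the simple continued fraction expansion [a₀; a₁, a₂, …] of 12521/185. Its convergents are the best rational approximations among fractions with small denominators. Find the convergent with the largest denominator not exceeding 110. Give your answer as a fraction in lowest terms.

4670/69

a_0 = 67: 67/1  (≤ bound)
a_1 = 1: 68/1  (≤ bound)
a_2 = 2: 203/3  (≤ bound)
a_3 = 7: 1489/22  (≤ bound)
a_4 = 2: 3181/47  (≤ bound)
a_5 = 1: 4670/69  (≤ bound)
a_6 = 2: 12521/185  (> 110, stop)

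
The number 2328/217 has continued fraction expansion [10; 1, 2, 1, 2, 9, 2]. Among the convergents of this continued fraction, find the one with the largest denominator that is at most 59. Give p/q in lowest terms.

118/11

List convergents until the denominator exceeds the bound:
a_0 = 10: 10/1  (≤ bound)
a_1 = 1: 11/1  (≤ bound)
a_2 = 2: 32/3  (≤ bound)
a_3 = 1: 43/4  (≤ bound)
a_4 = 2: 118/11  (≤ bound)
a_5 = 9: 1105/103  (> 59, stop)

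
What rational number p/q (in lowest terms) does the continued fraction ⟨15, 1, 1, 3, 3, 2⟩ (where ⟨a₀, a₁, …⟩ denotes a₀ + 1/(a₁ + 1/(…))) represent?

Compute successive convergents:
a_0 = 15: 15/1
a_1 = 1: 16/1
a_2 = 1: 31/2
a_3 = 3: 109/7
a_4 = 3: 358/23
a_5 = 2: 825/53

825/53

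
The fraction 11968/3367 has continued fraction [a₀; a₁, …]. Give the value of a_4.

Apply division with remainder until the remainder is 0:
11968 = 3·3367 + 1867, so a_0 = 3
3367 = 1·1867 + 1500, so a_1 = 1
1867 = 1·1500 + 367, so a_2 = 1
1500 = 4·367 + 32, so a_3 = 4
367 = 11·32 + 15, so a_4 = 11

11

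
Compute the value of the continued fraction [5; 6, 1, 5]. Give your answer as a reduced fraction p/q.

211/41

Build up convergents one term at a time:
a_0 = 5: 5/1
a_1 = 6: 31/6
a_2 = 1: 36/7
a_3 = 5: 211/41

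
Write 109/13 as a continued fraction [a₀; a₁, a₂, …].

[8; 2, 1, 1, 2]

Repeatedly divide and take the remainder:
109 = 8·13 + 5, so a_0 = 8
13 = 2·5 + 3, so a_1 = 2
5 = 1·3 + 2, so a_2 = 1
3 = 1·2 + 1, so a_3 = 1
2 = 2·1 + 0, so a_4 = 2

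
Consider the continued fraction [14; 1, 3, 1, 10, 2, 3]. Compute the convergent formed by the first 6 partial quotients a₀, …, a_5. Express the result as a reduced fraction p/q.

Start with 2.
10 + 1/(2/1) = 10 + 1/2 = 21/2
1 + 1/(21/2) = 1 + 2/21 = 23/21
3 + 1/(23/21) = 3 + 21/23 = 90/23
1 + 1/(90/23) = 1 + 23/90 = 113/90
14 + 1/(113/90) = 14 + 90/113 = 1672/113

1672/113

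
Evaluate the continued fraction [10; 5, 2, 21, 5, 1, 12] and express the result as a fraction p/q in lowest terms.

a_0 = 10: 10/1
a_1 = 5: 51/5
a_2 = 2: 112/11
a_3 = 21: 2403/236
a_4 = 5: 12127/1191
a_5 = 1: 14530/1427
a_6 = 12: 186487/18315

186487/18315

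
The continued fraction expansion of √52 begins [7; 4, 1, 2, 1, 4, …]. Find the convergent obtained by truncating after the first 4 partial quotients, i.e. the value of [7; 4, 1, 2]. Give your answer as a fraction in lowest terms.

Compute successive convergents:
a_0 = 7: 7/1
a_1 = 4: 29/4
a_2 = 1: 36/5
a_3 = 2: 101/14

101/14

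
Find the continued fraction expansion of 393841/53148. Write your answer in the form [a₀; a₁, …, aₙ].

[7; 2, 2, 3, 2, 50, 27]

393841 = 7·53148 + 21805, so a_0 = 7
53148 = 2·21805 + 9538, so a_1 = 2
21805 = 2·9538 + 2729, so a_2 = 2
9538 = 3·2729 + 1351, so a_3 = 3
2729 = 2·1351 + 27, so a_4 = 2
1351 = 50·27 + 1, so a_5 = 50
27 = 27·1 + 0, so a_6 = 27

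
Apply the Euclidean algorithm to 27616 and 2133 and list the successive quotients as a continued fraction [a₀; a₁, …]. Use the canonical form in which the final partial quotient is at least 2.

27616 ÷ 2133 → quotient 12, remainder 2020
2133 ÷ 2020 → quotient 1, remainder 113
2020 ÷ 113 → quotient 17, remainder 99
113 ÷ 99 → quotient 1, remainder 14
99 ÷ 14 → quotient 7, remainder 1
14 ÷ 1 → quotient 14, remainder 0

[12; 1, 17, 1, 7, 14]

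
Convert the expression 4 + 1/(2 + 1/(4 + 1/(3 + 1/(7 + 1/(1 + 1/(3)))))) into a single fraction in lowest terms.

4159/935

Use the convergent recurrence hₖ = aₖ·hₖ₋₁ + hₖ₋₂ (and likewise for the denominators kₖ):
a_0 = 4: 4/1
a_1 = 2: 9/2
a_2 = 4: 40/9
a_3 = 3: 129/29
a_4 = 7: 943/212
a_5 = 1: 1072/241
a_6 = 3: 4159/935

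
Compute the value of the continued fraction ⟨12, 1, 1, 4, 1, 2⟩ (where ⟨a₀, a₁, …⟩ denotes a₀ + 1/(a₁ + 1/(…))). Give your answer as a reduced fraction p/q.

Start with 2.
1 + 1/(2/1) = 1 + 1/2 = 3/2
4 + 1/(3/2) = 4 + 2/3 = 14/3
1 + 1/(14/3) = 1 + 3/14 = 17/14
1 + 1/(17/14) = 1 + 14/17 = 31/17
12 + 1/(31/17) = 12 + 17/31 = 389/31

389/31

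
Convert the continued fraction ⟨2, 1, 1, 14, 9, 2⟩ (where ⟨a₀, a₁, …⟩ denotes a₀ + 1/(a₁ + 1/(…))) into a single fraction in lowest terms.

1397/555

a_0 = 2: 2/1
a_1 = 1: 3/1
a_2 = 1: 5/2
a_3 = 14: 73/29
a_4 = 9: 662/263
a_5 = 2: 1397/555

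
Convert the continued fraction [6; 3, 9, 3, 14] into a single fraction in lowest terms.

Compute successive convergents:
a_0 = 6: 6/1
a_1 = 3: 19/3
a_2 = 9: 177/28
a_3 = 3: 550/87
a_4 = 14: 7877/1246

7877/1246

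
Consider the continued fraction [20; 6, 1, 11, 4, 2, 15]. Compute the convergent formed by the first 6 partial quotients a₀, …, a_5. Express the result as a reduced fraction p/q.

15330/761

Start with 2.
4 + 1/(2/1) = 4 + 1/2 = 9/2
11 + 1/(9/2) = 11 + 2/9 = 101/9
1 + 1/(101/9) = 1 + 9/101 = 110/101
6 + 1/(110/101) = 6 + 101/110 = 761/110
20 + 1/(761/110) = 20 + 110/761 = 15330/761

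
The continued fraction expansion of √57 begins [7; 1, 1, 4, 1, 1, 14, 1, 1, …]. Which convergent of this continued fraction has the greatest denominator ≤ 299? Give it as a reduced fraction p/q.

2197/291

a_0 = 7: 7/1  (≤ bound)
a_1 = 1: 8/1  (≤ bound)
a_2 = 1: 15/2  (≤ bound)
a_3 = 4: 68/9  (≤ bound)
a_4 = 1: 83/11  (≤ bound)
a_5 = 1: 151/20  (≤ bound)
a_6 = 14: 2197/291  (≤ bound)
a_7 = 1: 2348/311  (> 299, stop)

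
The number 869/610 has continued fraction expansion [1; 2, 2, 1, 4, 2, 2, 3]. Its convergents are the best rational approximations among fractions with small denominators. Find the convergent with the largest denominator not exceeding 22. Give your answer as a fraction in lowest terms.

a_0 = 1: 1/1  (≤ bound)
a_1 = 2: 3/2  (≤ bound)
a_2 = 2: 7/5  (≤ bound)
a_3 = 1: 10/7  (≤ bound)
a_4 = 4: 47/33  (> 22, stop)

10/7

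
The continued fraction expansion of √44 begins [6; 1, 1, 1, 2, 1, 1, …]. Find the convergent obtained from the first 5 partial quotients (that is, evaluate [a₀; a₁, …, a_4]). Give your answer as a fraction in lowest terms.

53/8

Compute successive convergents:
a_0 = 6: 6/1
a_1 = 1: 7/1
a_2 = 1: 13/2
a_3 = 1: 20/3
a_4 = 2: 53/8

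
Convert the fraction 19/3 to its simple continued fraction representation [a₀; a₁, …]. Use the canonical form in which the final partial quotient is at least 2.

[6; 3]

Repeatedly divide and take the remainder:
19 ÷ 3 → quotient 6, remainder 1
3 ÷ 1 → quotient 3, remainder 0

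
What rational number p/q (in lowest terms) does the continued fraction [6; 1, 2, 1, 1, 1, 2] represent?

195/29

a_0 = 6: 6/1
a_1 = 1: 7/1
a_2 = 2: 20/3
a_3 = 1: 27/4
a_4 = 1: 47/7
a_5 = 1: 74/11
a_6 = 2: 195/29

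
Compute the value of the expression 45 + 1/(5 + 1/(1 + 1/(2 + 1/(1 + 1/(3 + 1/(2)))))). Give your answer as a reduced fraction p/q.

Start with 2.
3 + 1/(2/1) = 3 + 1/2 = 7/2
1 + 1/(7/2) = 1 + 2/7 = 9/7
2 + 1/(9/7) = 2 + 7/9 = 25/9
1 + 1/(25/9) = 1 + 9/25 = 34/25
5 + 1/(34/25) = 5 + 25/34 = 195/34
45 + 1/(195/34) = 45 + 34/195 = 8809/195

8809/195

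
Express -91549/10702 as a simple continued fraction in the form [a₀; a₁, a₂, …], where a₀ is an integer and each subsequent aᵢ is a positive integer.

⌊-91549/10702⌋ = -9, remainder 4769
⌊10702/4769⌋ = 2, remainder 1164
⌊4769/1164⌋ = 4, remainder 113
⌊1164/113⌋ = 10, remainder 34
⌊113/34⌋ = 3, remainder 11
⌊34/11⌋ = 3, remainder 1
⌊11/1⌋ = 11, remainder 0

[-9; 2, 4, 10, 3, 3, 11]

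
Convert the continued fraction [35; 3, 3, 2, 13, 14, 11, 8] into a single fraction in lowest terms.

a_0 = 35: 35/1
a_1 = 3: 106/3
a_2 = 3: 353/10
a_3 = 2: 812/23
a_4 = 13: 10909/309
a_5 = 14: 153538/4349
a_6 = 11: 1699827/48148
a_7 = 8: 13752154/389533

13752154/389533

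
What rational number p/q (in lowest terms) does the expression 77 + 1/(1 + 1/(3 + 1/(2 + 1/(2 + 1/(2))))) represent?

4122/53

a_0 = 77: 77/1
a_1 = 1: 78/1
a_2 = 3: 311/4
a_3 = 2: 700/9
a_4 = 2: 1711/22
a_5 = 2: 4122/53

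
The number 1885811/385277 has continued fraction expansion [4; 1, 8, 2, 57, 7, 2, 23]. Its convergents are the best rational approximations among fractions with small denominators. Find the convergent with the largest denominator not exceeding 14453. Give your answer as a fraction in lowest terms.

a_0 = 4: 4/1  (≤ bound)
a_1 = 1: 5/1  (≤ bound)
a_2 = 8: 44/9  (≤ bound)
a_3 = 2: 93/19  (≤ bound)
a_4 = 57: 5345/1092  (≤ bound)
a_5 = 7: 37508/7663  (≤ bound)
a_6 = 2: 80361/16418  (> 14453, stop)

37508/7663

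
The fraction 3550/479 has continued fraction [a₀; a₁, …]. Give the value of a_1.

Repeatedly divide and take the remainder:
3550 ÷ 479 → quotient 7, remainder 197
479 ÷ 197 → quotient 2, remainder 85

2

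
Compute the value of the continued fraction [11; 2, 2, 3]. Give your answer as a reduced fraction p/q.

Start with 3.
2 + 1/(3/1) = 2 + 1/3 = 7/3
2 + 1/(7/3) = 2 + 3/7 = 17/7
11 + 1/(17/7) = 11 + 7/17 = 194/17

194/17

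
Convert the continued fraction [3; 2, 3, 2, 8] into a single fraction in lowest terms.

464/135

Starting at the tail and folding back:
Start with 8.
2 + 1/(8/1) = 2 + 1/8 = 17/8
3 + 1/(17/8) = 3 + 8/17 = 59/17
2 + 1/(59/17) = 2 + 17/59 = 135/59
3 + 1/(135/59) = 3 + 59/135 = 464/135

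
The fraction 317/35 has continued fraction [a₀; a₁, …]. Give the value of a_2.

2

Run the Euclidean algorithm, recording each quotient:
⌊317/35⌋ = 9, remainder 2
⌊35/2⌋ = 17, remainder 1
⌊2/1⌋ = 2, remainder 0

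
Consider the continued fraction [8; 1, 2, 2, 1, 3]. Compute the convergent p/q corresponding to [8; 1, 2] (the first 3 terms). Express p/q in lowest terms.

26/3

Use the convergent recurrence hₖ = aₖ·hₖ₋₁ + hₖ₋₂ (and likewise for the denominators kₖ):
a_0 = 8: 8/1
a_1 = 1: 9/1
a_2 = 2: 26/3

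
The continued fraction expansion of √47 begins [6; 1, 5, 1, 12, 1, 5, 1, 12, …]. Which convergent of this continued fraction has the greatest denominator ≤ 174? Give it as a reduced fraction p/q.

a_0 = 6: 6/1  (≤ bound)
a_1 = 1: 7/1  (≤ bound)
a_2 = 5: 41/6  (≤ bound)
a_3 = 1: 48/7  (≤ bound)
a_4 = 12: 617/90  (≤ bound)
a_5 = 1: 665/97  (≤ bound)
a_6 = 5: 3942/575  (> 174, stop)

665/97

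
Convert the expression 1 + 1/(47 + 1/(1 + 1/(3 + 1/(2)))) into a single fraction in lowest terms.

Starting at the tail and folding back:
Start with 2.
3 + 1/(2/1) = 3 + 1/2 = 7/2
1 + 1/(7/2) = 1 + 2/7 = 9/7
47 + 1/(9/7) = 47 + 7/9 = 430/9
1 + 1/(430/9) = 1 + 9/430 = 439/430

439/430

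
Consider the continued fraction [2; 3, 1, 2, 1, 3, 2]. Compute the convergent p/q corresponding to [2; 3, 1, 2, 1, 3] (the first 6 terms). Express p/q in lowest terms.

127/56

Collapse the nested fraction from the inside out:
Start with 3.
1 + 1/(3/1) = 1 + 1/3 = 4/3
2 + 1/(4/3) = 2 + 3/4 = 11/4
1 + 1/(11/4) = 1 + 4/11 = 15/11
3 + 1/(15/11) = 3 + 11/15 = 56/15
2 + 1/(56/15) = 2 + 15/56 = 127/56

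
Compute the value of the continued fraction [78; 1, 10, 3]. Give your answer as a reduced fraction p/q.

2683/34

Start with 3.
10 + 1/(3/1) = 10 + 1/3 = 31/3
1 + 1/(31/3) = 1 + 3/31 = 34/31
78 + 1/(34/31) = 78 + 31/34 = 2683/34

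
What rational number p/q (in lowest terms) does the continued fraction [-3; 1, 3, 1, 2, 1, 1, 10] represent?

-772/349

Compute successive convergents:
a_0 = -3: -3/1
a_1 = 1: -2/1
a_2 = 3: -9/4
a_3 = 1: -11/5
a_4 = 2: -31/14
a_5 = 1: -42/19
a_6 = 1: -73/33
a_7 = 10: -772/349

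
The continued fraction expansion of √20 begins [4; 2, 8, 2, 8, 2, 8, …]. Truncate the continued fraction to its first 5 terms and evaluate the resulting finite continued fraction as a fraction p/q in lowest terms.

a_0 = 4: 4/1
a_1 = 2: 9/2
a_2 = 8: 76/17
a_3 = 2: 161/36
a_4 = 8: 1364/305

1364/305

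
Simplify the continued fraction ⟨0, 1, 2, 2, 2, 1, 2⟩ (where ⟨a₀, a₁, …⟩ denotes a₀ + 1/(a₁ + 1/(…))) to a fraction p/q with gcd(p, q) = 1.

46/65

Collapse the nested fraction from the inside out:
Start with 2.
1 + 1/(2/1) = 1 + 1/2 = 3/2
2 + 1/(3/2) = 2 + 2/3 = 8/3
2 + 1/(8/3) = 2 + 3/8 = 19/8
2 + 1/(19/8) = 2 + 8/19 = 46/19
1 + 1/(46/19) = 1 + 19/46 = 65/46
0 + 1/(65/46) = 0 + 46/65 = 46/65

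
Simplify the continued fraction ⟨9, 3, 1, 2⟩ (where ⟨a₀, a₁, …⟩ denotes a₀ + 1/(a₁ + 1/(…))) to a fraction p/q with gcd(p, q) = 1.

a_0 = 9: 9/1
a_1 = 3: 28/3
a_2 = 1: 37/4
a_3 = 2: 102/11

102/11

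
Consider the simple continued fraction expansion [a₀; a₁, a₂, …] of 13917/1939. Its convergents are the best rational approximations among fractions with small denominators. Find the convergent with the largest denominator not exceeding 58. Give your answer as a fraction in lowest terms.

122/17

a_0 = 7: 7/1  (≤ bound)
a_1 = 5: 36/5  (≤ bound)
a_2 = 1: 43/6  (≤ bound)
a_3 = 1: 79/11  (≤ bound)
a_4 = 1: 122/17  (≤ bound)
a_5 = 3: 445/62  (> 58, stop)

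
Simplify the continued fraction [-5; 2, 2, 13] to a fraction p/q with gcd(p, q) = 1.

-308/67

Use the convergent recurrence hₖ = aₖ·hₖ₋₁ + hₖ₋₂ (and likewise for the denominators kₖ):
a_0 = -5: -5/1
a_1 = 2: -9/2
a_2 = 2: -23/5
a_3 = 13: -308/67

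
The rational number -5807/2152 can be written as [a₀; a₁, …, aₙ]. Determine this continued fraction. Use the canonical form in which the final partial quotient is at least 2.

[-3; 3, 3, 6, 34]

-5807 ÷ 2152 → quotient -3, remainder 649
2152 ÷ 649 → quotient 3, remainder 205
649 ÷ 205 → quotient 3, remainder 34
205 ÷ 34 → quotient 6, remainder 1
34 ÷ 1 → quotient 34, remainder 0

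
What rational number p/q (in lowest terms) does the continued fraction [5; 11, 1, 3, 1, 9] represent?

2939/578

a_0 = 5: 5/1
a_1 = 11: 56/11
a_2 = 1: 61/12
a_3 = 3: 239/47
a_4 = 1: 300/59
a_5 = 9: 2939/578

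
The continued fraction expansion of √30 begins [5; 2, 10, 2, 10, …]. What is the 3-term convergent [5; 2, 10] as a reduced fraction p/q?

Work from the innermost term outward:
Start with 10.
2 + 1/(10/1) = 2 + 1/10 = 21/10
5 + 1/(21/10) = 5 + 10/21 = 115/21

115/21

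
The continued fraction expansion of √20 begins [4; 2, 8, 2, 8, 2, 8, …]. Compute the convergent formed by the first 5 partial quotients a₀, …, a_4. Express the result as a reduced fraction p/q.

a_0 = 4: 4/1
a_1 = 2: 9/2
a_2 = 8: 76/17
a_3 = 2: 161/36
a_4 = 8: 1364/305

1364/305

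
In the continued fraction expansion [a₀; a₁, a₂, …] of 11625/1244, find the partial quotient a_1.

11625 = 9·1244 + 429, so a_0 = 9
1244 = 2·429 + 386, so a_1 = 2

2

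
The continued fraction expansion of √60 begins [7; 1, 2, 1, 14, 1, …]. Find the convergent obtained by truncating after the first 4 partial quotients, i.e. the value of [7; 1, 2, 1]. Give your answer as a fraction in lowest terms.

31/4

Start with 1.
2 + 1/(1/1) = 2 + 1/1 = 3/1
1 + 1/(3/1) = 1 + 1/3 = 4/3
7 + 1/(4/3) = 7 + 3/4 = 31/4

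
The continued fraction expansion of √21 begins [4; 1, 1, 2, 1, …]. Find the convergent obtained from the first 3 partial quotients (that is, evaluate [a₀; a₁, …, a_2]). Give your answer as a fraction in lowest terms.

9/2

Build up convergents one term at a time:
a_0 = 4: 4/1
a_1 = 1: 5/1
a_2 = 1: 9/2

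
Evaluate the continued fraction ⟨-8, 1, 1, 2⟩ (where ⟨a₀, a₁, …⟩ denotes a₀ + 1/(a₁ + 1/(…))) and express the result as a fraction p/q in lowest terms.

Start with 2.
1 + 1/(2/1) = 1 + 1/2 = 3/2
1 + 1/(3/2) = 1 + 2/3 = 5/3
-8 + 1/(5/3) = -8 + 3/5 = -37/5

-37/5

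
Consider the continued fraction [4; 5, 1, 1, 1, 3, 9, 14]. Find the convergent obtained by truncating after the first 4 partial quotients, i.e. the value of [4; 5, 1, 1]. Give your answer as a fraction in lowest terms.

46/11

a_0 = 4: 4/1
a_1 = 5: 21/5
a_2 = 1: 25/6
a_3 = 1: 46/11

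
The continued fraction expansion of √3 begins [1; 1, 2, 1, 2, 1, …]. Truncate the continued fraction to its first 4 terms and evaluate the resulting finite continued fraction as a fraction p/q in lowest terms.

Compute successive convergents:
a_0 = 1: 1/1
a_1 = 1: 2/1
a_2 = 2: 5/3
a_3 = 1: 7/4

7/4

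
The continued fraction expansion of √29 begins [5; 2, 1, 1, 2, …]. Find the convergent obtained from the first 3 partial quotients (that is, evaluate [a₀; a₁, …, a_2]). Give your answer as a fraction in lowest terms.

a_0 = 5: 5/1
a_1 = 2: 11/2
a_2 = 1: 16/3

16/3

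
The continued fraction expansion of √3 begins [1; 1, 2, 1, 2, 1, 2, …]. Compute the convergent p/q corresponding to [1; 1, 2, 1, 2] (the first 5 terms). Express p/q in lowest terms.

19/11

Starting at the tail and folding back:
Start with 2.
1 + 1/(2/1) = 1 + 1/2 = 3/2
2 + 1/(3/2) = 2 + 2/3 = 8/3
1 + 1/(8/3) = 1 + 3/8 = 11/8
1 + 1/(11/8) = 1 + 8/11 = 19/11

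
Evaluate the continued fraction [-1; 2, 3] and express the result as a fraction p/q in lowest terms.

-4/7

Start with 3.
2 + 1/(3/1) = 2 + 1/3 = 7/3
-1 + 1/(7/3) = -1 + 3/7 = -4/7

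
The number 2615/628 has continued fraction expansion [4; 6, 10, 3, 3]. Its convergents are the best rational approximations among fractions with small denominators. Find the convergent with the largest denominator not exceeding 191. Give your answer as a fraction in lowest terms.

787/189

a_0 = 4: 4/1  (≤ bound)
a_1 = 6: 25/6  (≤ bound)
a_2 = 10: 254/61  (≤ bound)
a_3 = 3: 787/189  (≤ bound)
a_4 = 3: 2615/628  (> 191, stop)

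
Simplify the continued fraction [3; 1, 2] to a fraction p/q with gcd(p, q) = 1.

11/3

a_0 = 3: 3/1
a_1 = 1: 4/1
a_2 = 2: 11/3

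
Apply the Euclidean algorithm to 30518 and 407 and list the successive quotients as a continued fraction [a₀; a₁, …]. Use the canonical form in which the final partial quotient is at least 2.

[74; 1, 57, 7]

30518 = 74·407 + 400, so a_0 = 74
407 = 1·400 + 7, so a_1 = 1
400 = 57·7 + 1, so a_2 = 57
7 = 7·1 + 0, so a_3 = 7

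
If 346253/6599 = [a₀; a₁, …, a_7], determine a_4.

54

Run the Euclidean algorithm, recording each quotient:
346253 = 52·6599 + 3105, so a_0 = 52
6599 = 2·3105 + 389, so a_1 = 2
3105 = 7·389 + 382, so a_2 = 7
389 = 1·382 + 7, so a_3 = 1
382 = 54·7 + 4, so a_4 = 54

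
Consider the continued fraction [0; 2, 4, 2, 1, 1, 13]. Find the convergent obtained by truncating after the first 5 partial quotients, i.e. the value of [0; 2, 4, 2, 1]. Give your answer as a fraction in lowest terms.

13/29

Start with 1.
2 + 1/(1/1) = 2 + 1/1 = 3/1
4 + 1/(3/1) = 4 + 1/3 = 13/3
2 + 1/(13/3) = 2 + 3/13 = 29/13
0 + 1/(29/13) = 0 + 13/29 = 13/29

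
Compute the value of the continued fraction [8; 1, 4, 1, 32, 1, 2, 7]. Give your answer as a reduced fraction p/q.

Start with 7.
2 + 1/(7/1) = 2 + 1/7 = 15/7
1 + 1/(15/7) = 1 + 7/15 = 22/15
32 + 1/(22/15) = 32 + 15/22 = 719/22
1 + 1/(719/22) = 1 + 22/719 = 741/719
4 + 1/(741/719) = 4 + 719/741 = 3683/741
1 + 1/(3683/741) = 1 + 741/3683 = 4424/3683
8 + 1/(4424/3683) = 8 + 3683/4424 = 39075/4424

39075/4424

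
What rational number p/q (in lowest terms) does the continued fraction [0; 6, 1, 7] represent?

8/55

Compute successive convergents:
a_0 = 0: 0/1
a_1 = 6: 1/6
a_2 = 1: 1/7
a_3 = 7: 8/55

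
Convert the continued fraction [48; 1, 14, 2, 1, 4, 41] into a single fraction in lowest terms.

433612/8861

a_0 = 48: 48/1
a_1 = 1: 49/1
a_2 = 14: 734/15
a_3 = 2: 1517/31
a_4 = 1: 2251/46
a_5 = 4: 10521/215
a_6 = 41: 433612/8861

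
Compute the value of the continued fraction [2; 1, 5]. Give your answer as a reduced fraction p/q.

17/6

a_0 = 2: 2/1
a_1 = 1: 3/1
a_2 = 5: 17/6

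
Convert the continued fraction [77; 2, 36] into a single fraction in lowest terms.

5657/73

Work from the innermost term outward:
Start with 36.
2 + 1/(36/1) = 2 + 1/36 = 73/36
77 + 1/(73/36) = 77 + 36/73 = 5657/73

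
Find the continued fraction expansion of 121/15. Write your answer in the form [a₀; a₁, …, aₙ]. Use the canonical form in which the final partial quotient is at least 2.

[8; 15]

121 = 8·15 + 1, so a_0 = 8
15 = 15·1 + 0, so a_1 = 15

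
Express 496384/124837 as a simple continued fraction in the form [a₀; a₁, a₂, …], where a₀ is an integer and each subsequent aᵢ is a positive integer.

[3; 1, 41, 8, 2, 34, 2, 2]

496384 ÷ 124837 → quotient 3, remainder 121873
124837 ÷ 121873 → quotient 1, remainder 2964
121873 ÷ 2964 → quotient 41, remainder 349
2964 ÷ 349 → quotient 8, remainder 172
349 ÷ 172 → quotient 2, remainder 5
172 ÷ 5 → quotient 34, remainder 2
5 ÷ 2 → quotient 2, remainder 1
2 ÷ 1 → quotient 2, remainder 0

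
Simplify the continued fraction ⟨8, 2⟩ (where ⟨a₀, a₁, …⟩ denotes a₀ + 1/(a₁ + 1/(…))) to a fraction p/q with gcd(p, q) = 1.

17/2

a_0 = 8: 8/1
a_1 = 2: 17/2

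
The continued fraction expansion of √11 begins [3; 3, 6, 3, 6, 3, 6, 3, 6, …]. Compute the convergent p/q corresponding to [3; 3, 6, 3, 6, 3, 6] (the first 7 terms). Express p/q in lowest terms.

Starting at the tail and folding back:
Start with 6.
3 + 1/(6/1) = 3 + 1/6 = 19/6
6 + 1/(19/6) = 6 + 6/19 = 120/19
3 + 1/(120/19) = 3 + 19/120 = 379/120
6 + 1/(379/120) = 6 + 120/379 = 2394/379
3 + 1/(2394/379) = 3 + 379/2394 = 7561/2394
3 + 1/(7561/2394) = 3 + 2394/7561 = 25077/7561

25077/7561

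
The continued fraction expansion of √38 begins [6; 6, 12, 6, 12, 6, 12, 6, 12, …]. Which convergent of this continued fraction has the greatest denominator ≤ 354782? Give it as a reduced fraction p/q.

a_0 = 6: 6/1  (≤ bound)
a_1 = 6: 37/6  (≤ bound)
a_2 = 12: 450/73  (≤ bound)
a_3 = 6: 2737/444  (≤ bound)
a_4 = 12: 33294/5401  (≤ bound)
a_5 = 6: 202501/32850  (≤ bound)
a_6 = 12: 2463306/399601  (> 354782, stop)

202501/32850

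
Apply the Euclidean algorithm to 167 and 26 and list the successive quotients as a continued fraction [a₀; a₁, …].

167 ÷ 26 → quotient 6, remainder 11
26 ÷ 11 → quotient 2, remainder 4
11 ÷ 4 → quotient 2, remainder 3
4 ÷ 3 → quotient 1, remainder 1
3 ÷ 1 → quotient 3, remainder 0

[6; 2, 2, 1, 3]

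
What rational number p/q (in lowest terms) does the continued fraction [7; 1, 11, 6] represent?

Collapse the nested fraction from the inside out:
Start with 6.
11 + 1/(6/1) = 11 + 1/6 = 67/6
1 + 1/(67/6) = 1 + 6/67 = 73/67
7 + 1/(73/67) = 7 + 67/73 = 578/73

578/73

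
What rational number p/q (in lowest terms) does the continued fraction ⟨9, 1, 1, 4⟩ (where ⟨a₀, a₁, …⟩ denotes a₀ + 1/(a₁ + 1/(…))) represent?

Start with 4.
1 + 1/(4/1) = 1 + 1/4 = 5/4
1 + 1/(5/4) = 1 + 4/5 = 9/5
9 + 1/(9/5) = 9 + 5/9 = 86/9

86/9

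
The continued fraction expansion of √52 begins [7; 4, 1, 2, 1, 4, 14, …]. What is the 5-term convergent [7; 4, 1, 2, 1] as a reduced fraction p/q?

137/19

Work from the innermost term outward:
Start with 1.
2 + 1/(1/1) = 2 + 1/1 = 3/1
1 + 1/(3/1) = 1 + 1/3 = 4/3
4 + 1/(4/3) = 4 + 3/4 = 19/4
7 + 1/(19/4) = 7 + 4/19 = 137/19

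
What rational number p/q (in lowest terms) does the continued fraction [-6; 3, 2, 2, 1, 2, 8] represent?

-3105/544

Start with 8.
2 + 1/(8/1) = 2 + 1/8 = 17/8
1 + 1/(17/8) = 1 + 8/17 = 25/17
2 + 1/(25/17) = 2 + 17/25 = 67/25
2 + 1/(67/25) = 2 + 25/67 = 159/67
3 + 1/(159/67) = 3 + 67/159 = 544/159
-6 + 1/(544/159) = -6 + 159/544 = -3105/544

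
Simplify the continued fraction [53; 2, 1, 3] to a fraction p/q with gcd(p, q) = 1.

Compute successive convergents:
a_0 = 53: 53/1
a_1 = 2: 107/2
a_2 = 1: 160/3
a_3 = 3: 587/11

587/11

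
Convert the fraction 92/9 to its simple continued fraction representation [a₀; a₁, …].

[10; 4, 2]

92 ÷ 9 → quotient 10, remainder 2
9 ÷ 2 → quotient 4, remainder 1
2 ÷ 1 → quotient 2, remainder 0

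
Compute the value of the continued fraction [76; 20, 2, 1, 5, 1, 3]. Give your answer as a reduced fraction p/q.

119169/1567

Compute successive convergents:
a_0 = 76: 76/1
a_1 = 20: 1521/20
a_2 = 2: 3118/41
a_3 = 1: 4639/61
a_4 = 5: 26313/346
a_5 = 1: 30952/407
a_6 = 3: 119169/1567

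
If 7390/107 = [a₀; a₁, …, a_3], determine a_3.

⌊7390/107⌋ = 69, remainder 7
⌊107/7⌋ = 15, remainder 2
⌊7/2⌋ = 3, remainder 1
⌊2/1⌋ = 2, remainder 0

2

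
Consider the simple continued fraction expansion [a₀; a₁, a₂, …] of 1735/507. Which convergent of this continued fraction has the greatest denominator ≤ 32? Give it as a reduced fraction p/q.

65/19

a_0 = 3: 3/1  (≤ bound)
a_1 = 2: 7/2  (≤ bound)
a_2 = 2: 17/5  (≤ bound)
a_3 = 1: 24/7  (≤ bound)
a_4 = 2: 65/19  (≤ bound)
a_5 = 2: 154/45  (> 32, stop)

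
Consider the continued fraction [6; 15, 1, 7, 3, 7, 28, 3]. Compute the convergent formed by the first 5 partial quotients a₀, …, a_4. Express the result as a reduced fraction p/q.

2407/397

Start with 3.
7 + 1/(3/1) = 7 + 1/3 = 22/3
1 + 1/(22/3) = 1 + 3/22 = 25/22
15 + 1/(25/22) = 15 + 22/25 = 397/25
6 + 1/(397/25) = 6 + 25/397 = 2407/397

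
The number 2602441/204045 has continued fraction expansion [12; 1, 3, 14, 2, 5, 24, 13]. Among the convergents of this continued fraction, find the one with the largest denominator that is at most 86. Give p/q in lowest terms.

727/57

a_0 = 12: 12/1  (≤ bound)
a_1 = 1: 13/1  (≤ bound)
a_2 = 3: 51/4  (≤ bound)
a_3 = 14: 727/57  (≤ bound)
a_4 = 2: 1505/118  (> 86, stop)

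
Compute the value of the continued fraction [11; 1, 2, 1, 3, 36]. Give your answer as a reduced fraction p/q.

Start with 36.
3 + 1/(36/1) = 3 + 1/36 = 109/36
1 + 1/(109/36) = 1 + 36/109 = 145/109
2 + 1/(145/109) = 2 + 109/145 = 399/145
1 + 1/(399/145) = 1 + 145/399 = 544/399
11 + 1/(544/399) = 11 + 399/544 = 6383/544

6383/544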